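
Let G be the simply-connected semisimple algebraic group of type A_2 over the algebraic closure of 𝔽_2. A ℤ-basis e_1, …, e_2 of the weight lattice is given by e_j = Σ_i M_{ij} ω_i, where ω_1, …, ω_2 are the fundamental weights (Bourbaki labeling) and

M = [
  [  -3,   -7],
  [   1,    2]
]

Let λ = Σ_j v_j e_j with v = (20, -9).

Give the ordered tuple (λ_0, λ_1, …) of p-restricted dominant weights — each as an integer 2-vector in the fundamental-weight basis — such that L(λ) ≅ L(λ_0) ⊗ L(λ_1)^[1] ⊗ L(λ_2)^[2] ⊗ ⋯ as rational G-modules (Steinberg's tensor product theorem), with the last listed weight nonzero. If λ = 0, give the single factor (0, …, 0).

ω-coordinates c = M·v, v = (20, -9):
  c_1 = (-3)·(20) + (-7)·(-9) = 3
  c_2 = 1·20 + (2)·(-9) = 2
Base-2 expansion of each c_i:
  c_1 = 3 = 1·2^0 + 1·2^1
  c_2 = 2 = 0·2^0 + 1·2^1
λ_0 = (1, 0)
λ_1 = (1, 1)

((1, 0), (1, 1))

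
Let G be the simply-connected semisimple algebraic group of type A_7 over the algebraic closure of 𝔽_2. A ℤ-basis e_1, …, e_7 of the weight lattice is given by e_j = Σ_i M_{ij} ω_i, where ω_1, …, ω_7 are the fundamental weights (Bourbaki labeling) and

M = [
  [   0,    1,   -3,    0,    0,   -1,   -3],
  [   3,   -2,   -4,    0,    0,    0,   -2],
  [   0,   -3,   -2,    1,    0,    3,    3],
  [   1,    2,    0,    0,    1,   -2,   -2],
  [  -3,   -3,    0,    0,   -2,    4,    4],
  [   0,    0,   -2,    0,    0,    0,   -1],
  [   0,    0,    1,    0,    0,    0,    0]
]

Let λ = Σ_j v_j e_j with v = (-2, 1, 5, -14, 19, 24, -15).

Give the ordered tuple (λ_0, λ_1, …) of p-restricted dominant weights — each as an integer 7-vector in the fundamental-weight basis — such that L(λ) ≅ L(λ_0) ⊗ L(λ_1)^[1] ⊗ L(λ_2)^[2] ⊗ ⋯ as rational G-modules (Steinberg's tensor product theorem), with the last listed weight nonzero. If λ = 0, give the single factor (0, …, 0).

((1, 0, 0, 1, 1, 1, 1), (1, 1, 0, 0, 0, 0, 0), (1, 0, 0, 0, 0, 1, 1))

Change of basis e → ω: c = M·v where v = (-2, 1, 5, -14, 19, 24, -15):
  c_1 = (0)·(-2) + (1)·(1) + (-3)·(5) + (0)·(-14) + (0)·(19) + (-1)·(24) + (-3)·(-15) = 7
  c_2 = (3)·(-2) + (-2)·(1) + (-4)·(5) + (0)·(-14) + (0)·(19) + (0)·(24) + (-2)·(-15) = 2
  c_3 = (0)·(-2) + (-3)·(1) + (-2)·(5) + (1)·(-14) + (0)·(19) + (3)·(24) + (3)·(-15) = 0
  c_4 = (1)·(-2) + (2)·(1) + (0)·(5) + (0)·(-14) + (1)·(19) + (-2)·(24) + (-2)·(-15) = 1
  c_5 = (-3)·(-2) + (-3)·(1) + (0)·(5) + (0)·(-14) + (-2)·(19) + (4)·(24) + (4)·(-15) = 1
  c_6 = (0)·(-2) + (0)·(1) + (-2)·(5) + (0)·(-14) + (0)·(19) + (0)·(24) + (-1)·(-15) = 5
  c_7 = (0)·(-2) + (0)·(1) + (1)·(5) + (0)·(-14) + (0)·(19) + (0)·(24) + (0)·(-15) = 5
Writing each c_i in base p = 2:
  c_1 = 7 = 1·2^0 + 1·2^1 + 1·2^2
  c_2 = 2 = 0·2^0 + 1·2^1
  c_3 = 0
  c_4 = 1 = 1·2^0
  c_5 = 1 = 1·2^0
  c_6 = 5 = 1·2^0 + 0·2^1 + 1·2^2
  c_7 = 5 = 1·2^0 + 0·2^1 + 1·2^2
Factor λ_0 = (1, 0, 0, 1, 1, 1, 1)
Factor λ_1 = (1, 1, 0, 0, 0, 0, 0)
Factor λ_2 = (1, 0, 0, 0, 0, 1, 1)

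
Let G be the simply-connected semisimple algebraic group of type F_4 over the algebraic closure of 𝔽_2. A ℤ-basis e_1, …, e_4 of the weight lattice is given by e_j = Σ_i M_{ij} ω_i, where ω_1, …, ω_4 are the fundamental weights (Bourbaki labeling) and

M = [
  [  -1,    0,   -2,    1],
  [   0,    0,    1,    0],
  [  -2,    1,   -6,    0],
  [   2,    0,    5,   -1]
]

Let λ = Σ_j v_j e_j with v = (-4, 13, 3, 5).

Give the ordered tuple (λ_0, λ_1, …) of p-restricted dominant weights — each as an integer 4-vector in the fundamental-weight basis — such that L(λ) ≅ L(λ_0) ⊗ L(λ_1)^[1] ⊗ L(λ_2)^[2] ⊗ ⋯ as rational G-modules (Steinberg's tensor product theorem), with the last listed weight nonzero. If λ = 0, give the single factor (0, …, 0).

((1, 1, 1, 0), (1, 1, 1, 1))

ω-coordinates c = M·v, v = (-4, 13, 3, 5):
  c_1 = -1*-4 + 0*13 + -2*3 + 1*5 = 3
  c_2 = 0*-4 + 0*13 + 1*3 + 0*5 = 3
  c_3 = -2*-4 + 1*13 + -6*3 + 0*5 = 3
  c_4 = 2*-4 + 0*13 + 5*3 + -1*5 = 2
Writing each c_i in base p = 2:
  c_1 = 3 = 1·2^0 + 1·2^1
  c_2 = 3 = 1·2^0 + 1·2^1
  c_3 = 3 = 1·2^0 + 1·2^1
  c_4 = 2 = 0·2^0 + 1·2^1
p-restricted factor λ_0 = (1, 1, 1, 0)
p-restricted factor λ_1 = (1, 1, 1, 1)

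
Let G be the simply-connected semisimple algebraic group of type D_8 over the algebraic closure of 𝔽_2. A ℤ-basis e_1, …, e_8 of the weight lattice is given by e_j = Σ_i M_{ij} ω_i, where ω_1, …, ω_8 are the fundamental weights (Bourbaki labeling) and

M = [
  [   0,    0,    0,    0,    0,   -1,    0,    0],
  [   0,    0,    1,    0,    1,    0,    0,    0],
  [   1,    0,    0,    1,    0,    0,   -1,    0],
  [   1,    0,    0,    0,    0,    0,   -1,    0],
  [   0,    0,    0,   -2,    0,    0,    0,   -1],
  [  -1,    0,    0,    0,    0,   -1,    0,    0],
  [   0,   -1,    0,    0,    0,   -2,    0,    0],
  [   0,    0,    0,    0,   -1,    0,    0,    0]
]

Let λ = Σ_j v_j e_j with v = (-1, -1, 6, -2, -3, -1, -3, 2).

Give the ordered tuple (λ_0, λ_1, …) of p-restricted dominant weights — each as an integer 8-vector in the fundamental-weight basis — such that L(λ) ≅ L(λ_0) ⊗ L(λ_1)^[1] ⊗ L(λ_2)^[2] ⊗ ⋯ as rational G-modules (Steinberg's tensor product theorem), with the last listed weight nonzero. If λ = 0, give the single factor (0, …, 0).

In the fundamental-weight basis, λ has coordinates c = M·v (v = (-1, -1, 6, -2, -3, -1, -3, 2)):
  c_1 = 0*-1 + 0*-1 + 0*6 + 0*-2 + 0*-3 + -1*-1 + 0*-3 + 0*2 = 1
  c_2 = 0*-1 + 0*-1 + 1*6 + 0*-2 + 1*-3 + 0*-1 + 0*-3 + 0*2 = 3
  c_3 = 1*-1 + 0*-1 + 0*6 + 1*-2 + 0*-3 + 0*-1 + -1*-3 + 0*2 = 0
  c_4 = 1*-1 + 0*-1 + 0*6 + 0*-2 + 0*-3 + 0*-1 + -1*-3 + 0*2 = 2
  c_5 = 0*-1 + 0*-1 + 0*6 + -2*-2 + 0*-3 + 0*-1 + 0*-3 + -1*2 = 2
  c_6 = -1*-1 + 0*-1 + 0*6 + 0*-2 + 0*-3 + -1*-1 + 0*-3 + 0*2 = 2
  c_7 = 0*-1 + -1*-1 + 0*6 + 0*-2 + 0*-3 + -2*-1 + 0*-3 + 0*2 = 3
  c_8 = 0*-1 + 0*-1 + 0*6 + 0*-2 + -1*-3 + 0*-1 + 0*-3 + 0*2 = 3
p = 2; digits c_i = Σ_j d_{ij}·2^j, 0 ≤ d_{ij} < 2:
  c_1 = 1 = 1·2^0
  c_2 = 3 = 1·2^0 + 1·2^1
  c_3 = 0
  c_4 = 2 = 0·2^0 + 1·2^1
  c_5 = 2 = 0·2^0 + 1·2^1
  c_6 = 2 = 0·2^0 + 1·2^1
  c_7 = 3 = 1·2^0 + 1·2^1
  c_8 = 3 = 1·2^0 + 1·2^1
Factor λ_0 = (1, 1, 0, 0, 0, 0, 1, 1)
Factor λ_1 = (0, 1, 0, 1, 1, 1, 1, 1)

((1, 1, 0, 0, 0, 0, 1, 1), (0, 1, 0, 1, 1, 1, 1, 1))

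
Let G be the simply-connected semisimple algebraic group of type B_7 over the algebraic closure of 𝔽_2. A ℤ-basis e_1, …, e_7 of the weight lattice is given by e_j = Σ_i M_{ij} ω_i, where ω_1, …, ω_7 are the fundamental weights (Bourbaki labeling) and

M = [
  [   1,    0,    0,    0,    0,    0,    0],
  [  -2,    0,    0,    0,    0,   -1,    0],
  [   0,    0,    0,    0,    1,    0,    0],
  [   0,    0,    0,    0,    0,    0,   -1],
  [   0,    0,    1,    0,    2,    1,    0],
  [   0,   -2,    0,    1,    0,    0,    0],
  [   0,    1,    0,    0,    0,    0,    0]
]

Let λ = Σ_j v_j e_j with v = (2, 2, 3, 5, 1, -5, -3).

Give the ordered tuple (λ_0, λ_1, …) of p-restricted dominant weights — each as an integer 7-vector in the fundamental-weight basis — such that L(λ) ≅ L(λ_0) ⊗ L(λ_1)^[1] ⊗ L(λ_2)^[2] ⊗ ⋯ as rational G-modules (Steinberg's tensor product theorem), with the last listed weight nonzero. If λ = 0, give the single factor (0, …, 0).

((0, 1, 1, 1, 0, 1, 0), (1, 0, 0, 1, 0, 0, 1))

ω-coordinates c = M·v, v = (2, 2, 3, 5, 1, -5, -3):
  c_1 = (1)·(2) + (0)·(2) + (0)·(3) + (0)·(5) + (0)·(1) + (0)·(-5) + (0)·(-3) = 2
  c_2 = (-2)·(2) + (0)·(2) + (0)·(3) + (0)·(5) + (0)·(1) + (-1)·(-5) + (0)·(-3) = 1
  c_3 = (0)·(2) + (0)·(2) + (0)·(3) + (0)·(5) + (1)·(1) + (0)·(-5) + (0)·(-3) = 1
  c_4 = (0)·(2) + (0)·(2) + (0)·(3) + (0)·(5) + (0)·(1) + (0)·(-5) + (-1)·(-3) = 3
  c_5 = (0)·(2) + (0)·(2) + (1)·(3) + (0)·(5) + (2)·(1) + (1)·(-5) + (0)·(-3) = 0
  c_6 = (0)·(2) + (-2)·(2) + (0)·(3) + (1)·(5) + (0)·(1) + (0)·(-5) + (0)·(-3) = 1
  c_7 = (0)·(2) + (1)·(2) + (0)·(3) + (0)·(5) + (0)·(1) + (0)·(-5) + (0)·(-3) = 2
Writing each c_i in base p = 2:
  c_1 = 2 = 0·2^0 + 1·2^1
  c_2 = 1 = 1·2^0
  c_3 = 1 = 1·2^0
  c_4 = 3 = 1·2^0 + 1·2^1
  c_5 = 0
  c_6 = 1 = 1·2^0
  c_7 = 2 = 0·2^0 + 1·2^1
p-restricted factor λ_0 = (0, 1, 1, 1, 0, 1, 0)
p-restricted factor λ_1 = (1, 0, 0, 1, 0, 0, 1)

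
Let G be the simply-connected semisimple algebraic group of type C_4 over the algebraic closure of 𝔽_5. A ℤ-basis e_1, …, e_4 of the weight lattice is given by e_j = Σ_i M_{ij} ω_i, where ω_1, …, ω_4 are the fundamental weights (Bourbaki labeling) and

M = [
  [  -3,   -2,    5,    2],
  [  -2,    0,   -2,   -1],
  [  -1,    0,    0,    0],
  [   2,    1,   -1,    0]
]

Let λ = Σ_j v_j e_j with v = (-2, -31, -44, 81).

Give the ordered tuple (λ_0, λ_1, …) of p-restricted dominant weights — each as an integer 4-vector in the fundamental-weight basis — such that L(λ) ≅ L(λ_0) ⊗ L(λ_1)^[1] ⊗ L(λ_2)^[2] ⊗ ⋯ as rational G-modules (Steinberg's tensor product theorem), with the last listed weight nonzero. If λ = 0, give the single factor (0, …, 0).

Converting to the ω-basis (c_i = row i of M dotted with v = (-2, -31, -44, 81)):
  c_1 = (-3)·(-2) + (-2)·(-31) + (5)·(-44) + 2·81 = 10
  c_2 = (-2)·(-2) + (0)·(-31) + (-2)·(-44) + (-1)·(81) = 11
  c_3 = (-1)·(-2) + (0)·(-31) + (0)·(-44) + 0·81 = 2
  c_4 = (2)·(-2) + (1)·(-31) + (-1)·(-44) + 0·81 = 9
Base-5 expansion of each c_i:
  c_1 = 10 = 0·5^0 + 2·5^1
  c_2 = 11 = 1·5^0 + 2·5^1
  c_3 = 2 = 2·5^0
  c_4 = 9 = 4·5^0 + 1·5^1
λ_0 = (0, 1, 2, 4)
λ_1 = (2, 2, 0, 1)

((0, 1, 2, 4), (2, 2, 0, 1))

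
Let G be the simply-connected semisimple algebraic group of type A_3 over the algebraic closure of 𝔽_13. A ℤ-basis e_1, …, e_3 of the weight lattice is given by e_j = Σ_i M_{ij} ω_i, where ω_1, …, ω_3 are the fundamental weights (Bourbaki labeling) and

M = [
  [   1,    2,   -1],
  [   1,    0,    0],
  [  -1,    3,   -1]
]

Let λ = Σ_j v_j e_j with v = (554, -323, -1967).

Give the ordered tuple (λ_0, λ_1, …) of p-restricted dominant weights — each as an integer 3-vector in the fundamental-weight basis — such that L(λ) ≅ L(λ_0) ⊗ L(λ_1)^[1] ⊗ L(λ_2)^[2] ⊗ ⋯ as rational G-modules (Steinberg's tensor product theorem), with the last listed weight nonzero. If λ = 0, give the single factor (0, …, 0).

Compute c_i = Σ_j M_{ij} v_j with v = (554, -323, -1967):
  c_1 = (1)·(554) + (2)·(-323) + (-1)·(-1967) = 1875
  c_2 = (1)·(554) + (0)·(-323) + (0)·(-1967) = 554
  c_3 = (-1)·(554) + (3)·(-323) + (-1)·(-1967) = 444
Expand coordinatewise in base 13:
  c_1 = 1875 = 3·13^0 + 1·13^1 + 11·13^2
  c_2 = 554 = 8·13^0 + 3·13^1 + 3·13^2
  c_3 = 444 = 2·13^0 + 8·13^1 + 2·13^2
p-restricted factor λ_0 = (3, 8, 2)
p-restricted factor λ_1 = (1, 3, 8)
p-restricted factor λ_2 = (11, 3, 2)

((3, 8, 2), (1, 3, 8), (11, 3, 2))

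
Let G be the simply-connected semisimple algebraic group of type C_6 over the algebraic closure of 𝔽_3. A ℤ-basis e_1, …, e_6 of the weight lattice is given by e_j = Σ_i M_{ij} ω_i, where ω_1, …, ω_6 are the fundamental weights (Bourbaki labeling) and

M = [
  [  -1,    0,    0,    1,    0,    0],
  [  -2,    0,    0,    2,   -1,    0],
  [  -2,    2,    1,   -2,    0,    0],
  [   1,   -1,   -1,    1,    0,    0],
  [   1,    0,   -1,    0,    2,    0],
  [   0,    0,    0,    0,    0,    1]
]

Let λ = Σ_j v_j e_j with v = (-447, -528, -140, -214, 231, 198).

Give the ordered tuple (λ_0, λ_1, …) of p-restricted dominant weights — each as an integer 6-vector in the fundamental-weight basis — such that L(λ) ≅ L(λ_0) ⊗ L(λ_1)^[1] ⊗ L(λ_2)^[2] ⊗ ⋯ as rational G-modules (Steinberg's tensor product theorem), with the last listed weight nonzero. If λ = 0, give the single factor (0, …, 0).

Compute c_i = Σ_j M_{ij} v_j with v = (-447, -528, -140, -214, 231, 198):
  c_1 = (-1)·(-447) + (0)·(-528) + (0)·(-140) + (1)·(-214) + 0·231 + 0·198 = 233
  c_2 = (-2)·(-447) + (0)·(-528) + (0)·(-140) + (2)·(-214) + (-1)·(231) + 0·198 = 235
  c_3 = (-2)·(-447) + (2)·(-528) + (1)·(-140) + (-2)·(-214) + 0·231 + 0·198 = 126
  c_4 = (1)·(-447) + (-1)·(-528) + (-1)·(-140) + (1)·(-214) + 0·231 + 0·198 = 7
  c_5 = (1)·(-447) + (0)·(-528) + (-1)·(-140) + (0)·(-214) + 2·231 + 0·198 = 155
  c_6 = (0)·(-447) + (0)·(-528) + (0)·(-140) + (0)·(-214) + 0·231 + 1·198 = 198
Expand coordinatewise in base 3:
  c_1 = 233 = 2·3^0 + 2·3^1 + 1·3^2 + 2·3^3 + 2·3^4
  c_2 = 235 = 1·3^0 + 0·3^1 + 2·3^2 + 2·3^3 + 2·3^4
  c_3 = 126 = 0·3^0 + 0·3^1 + 2·3^2 + 1·3^3 + 1·3^4
  c_4 = 7 = 1·3^0 + 2·3^1
  c_5 = 155 = 2·3^0 + 0·3^1 + 2·3^2 + 2·3^3 + 1·3^4
  c_6 = 198 = 0·3^0 + 0·3^1 + 1·3^2 + 1·3^3 + 2·3^4
λ_0 = (2, 1, 0, 1, 2, 0)
λ_1 = (2, 0, 0, 2, 0, 0)
λ_2 = (1, 2, 2, 0, 2, 1)
λ_3 = (2, 2, 1, 0, 2, 1)
λ_4 = (2, 2, 1, 0, 1, 2)

((2, 1, 0, 1, 2, 0), (2, 0, 0, 2, 0, 0), (1, 2, 2, 0, 2, 1), (2, 2, 1, 0, 2, 1), (2, 2, 1, 0, 1, 2))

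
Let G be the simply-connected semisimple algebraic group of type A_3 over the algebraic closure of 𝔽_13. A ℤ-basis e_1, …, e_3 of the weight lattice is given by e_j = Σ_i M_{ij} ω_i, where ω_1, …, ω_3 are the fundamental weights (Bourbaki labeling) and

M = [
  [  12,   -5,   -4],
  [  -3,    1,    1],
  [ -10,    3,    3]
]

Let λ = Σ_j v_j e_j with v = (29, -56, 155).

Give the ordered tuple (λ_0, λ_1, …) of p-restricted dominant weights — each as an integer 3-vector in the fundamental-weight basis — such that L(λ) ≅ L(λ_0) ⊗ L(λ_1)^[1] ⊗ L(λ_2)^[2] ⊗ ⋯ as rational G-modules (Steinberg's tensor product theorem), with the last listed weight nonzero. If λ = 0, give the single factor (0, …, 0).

Converting to the ω-basis (c_i = row i of M dotted with v = (29, -56, 155)):
  c_1 = (12)·(29) + (-5)·(-56) + (-4)·(155) = 8
  c_2 = (-3)·(29) + (1)·(-56) + (1)·(155) = 12
  c_3 = (-10)·(29) + (3)·(-56) + (3)·(155) = 7
Base-13 expansion of each c_i:
  c_1 = 8 = 8·13^0
  c_2 = 12 = 12·13^0
  c_3 = 7 = 7·13^0
Factor λ_0 = (8, 12, 7)

((8, 12, 7),)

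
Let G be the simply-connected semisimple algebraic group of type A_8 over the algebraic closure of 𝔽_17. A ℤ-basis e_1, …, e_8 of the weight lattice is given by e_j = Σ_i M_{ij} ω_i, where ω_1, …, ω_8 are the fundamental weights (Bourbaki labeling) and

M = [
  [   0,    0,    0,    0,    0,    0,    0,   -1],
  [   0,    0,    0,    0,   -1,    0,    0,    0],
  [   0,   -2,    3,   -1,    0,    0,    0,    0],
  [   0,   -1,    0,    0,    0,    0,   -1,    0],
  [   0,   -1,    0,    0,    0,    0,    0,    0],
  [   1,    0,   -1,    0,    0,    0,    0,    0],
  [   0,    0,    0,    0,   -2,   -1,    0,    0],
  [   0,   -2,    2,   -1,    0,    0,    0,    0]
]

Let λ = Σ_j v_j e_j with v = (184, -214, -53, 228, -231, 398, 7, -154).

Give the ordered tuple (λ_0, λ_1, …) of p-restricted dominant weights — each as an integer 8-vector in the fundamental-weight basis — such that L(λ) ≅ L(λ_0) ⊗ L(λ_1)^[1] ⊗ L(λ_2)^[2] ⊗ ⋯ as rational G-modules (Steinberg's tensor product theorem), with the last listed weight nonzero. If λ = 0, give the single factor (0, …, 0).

((1, 10, 7, 3, 10, 16, 13, 9), (9, 13, 2, 12, 12, 13, 3, 5))

In the fundamental-weight basis, λ has coordinates c = M·v (v = (184, -214, -53, 228, -231, 398, 7, -154)):
  c_1 = (0)·(184) + (0)·(-214) + (0)·(-53) + (0)·(228) + (0)·(-231) + (0)·(398) + (0)·(7) + (-1)·(-154) = 154
  c_2 = (0)·(184) + (0)·(-214) + (0)·(-53) + (0)·(228) + (-1)·(-231) + (0)·(398) + (0)·(7) + (0)·(-154) = 231
  c_3 = (0)·(184) + (-2)·(-214) + (3)·(-53) + (-1)·(228) + (0)·(-231) + (0)·(398) + (0)·(7) + (0)·(-154) = 41
  c_4 = (0)·(184) + (-1)·(-214) + (0)·(-53) + (0)·(228) + (0)·(-231) + (0)·(398) + (-1)·(7) + (0)·(-154) = 207
  c_5 = (0)·(184) + (-1)·(-214) + (0)·(-53) + (0)·(228) + (0)·(-231) + (0)·(398) + (0)·(7) + (0)·(-154) = 214
  c_6 = (1)·(184) + (0)·(-214) + (-1)·(-53) + (0)·(228) + (0)·(-231) + (0)·(398) + (0)·(7) + (0)·(-154) = 237
  c_7 = (0)·(184) + (0)·(-214) + (0)·(-53) + (0)·(228) + (-2)·(-231) + (-1)·(398) + (0)·(7) + (0)·(-154) = 64
  c_8 = (0)·(184) + (-2)·(-214) + (2)·(-53) + (-1)·(228) + (0)·(-231) + (0)·(398) + (0)·(7) + (0)·(-154) = 94
p = 17; digits c_i = Σ_j d_{ij}·17^j, 0 ≤ d_{ij} < 17:
  c_1 = 154 = 1·17^0 + 9·17^1
  c_2 = 231 = 10·17^0 + 13·17^1
  c_3 = 41 = 7·17^0 + 2·17^1
  c_4 = 207 = 3·17^0 + 12·17^1
  c_5 = 214 = 10·17^0 + 12·17^1
  c_6 = 237 = 16·17^0 + 13·17^1
  c_7 = 64 = 13·17^0 + 3·17^1
  c_8 = 94 = 9·17^0 + 5·17^1
p-restricted factor λ_0 = (1, 10, 7, 3, 10, 16, 13, 9)
p-restricted factor λ_1 = (9, 13, 2, 12, 12, 13, 3, 5)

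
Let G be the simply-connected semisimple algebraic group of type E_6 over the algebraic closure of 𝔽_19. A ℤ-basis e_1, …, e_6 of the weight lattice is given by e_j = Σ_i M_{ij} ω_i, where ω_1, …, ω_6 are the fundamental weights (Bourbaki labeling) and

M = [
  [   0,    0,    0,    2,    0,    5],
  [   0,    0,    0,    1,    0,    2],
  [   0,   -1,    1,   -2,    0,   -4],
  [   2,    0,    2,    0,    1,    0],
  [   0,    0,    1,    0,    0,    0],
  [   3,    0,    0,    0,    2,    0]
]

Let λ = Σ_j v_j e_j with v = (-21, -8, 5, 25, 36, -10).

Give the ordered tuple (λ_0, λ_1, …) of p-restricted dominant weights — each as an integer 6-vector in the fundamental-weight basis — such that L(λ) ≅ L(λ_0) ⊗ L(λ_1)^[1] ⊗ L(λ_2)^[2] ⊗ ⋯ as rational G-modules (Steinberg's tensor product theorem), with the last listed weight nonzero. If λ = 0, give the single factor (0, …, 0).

Converting to the ω-basis (c_i = row i of M dotted with v = (-21, -8, 5, 25, 36, -10)):
  c_1 = (0)·(-21) + (0)·(-8) + (0)·(5) + (2)·(25) + (0)·(36) + (5)·(-10) = 0
  c_2 = (0)·(-21) + (0)·(-8) + (0)·(5) + (1)·(25) + (0)·(36) + (2)·(-10) = 5
  c_3 = (0)·(-21) + (-1)·(-8) + (1)·(5) + (-2)·(25) + (0)·(36) + (-4)·(-10) = 3
  c_4 = (2)·(-21) + (0)·(-8) + (2)·(5) + (0)·(25) + (1)·(36) + (0)·(-10) = 4
  c_5 = (0)·(-21) + (0)·(-8) + (1)·(5) + (0)·(25) + (0)·(36) + (0)·(-10) = 5
  c_6 = (3)·(-21) + (0)·(-8) + (0)·(5) + (0)·(25) + (2)·(36) + (0)·(-10) = 9
Base-19 expansion of each c_i:
  c_1 = 0
  c_2 = 5 = 5·19^0
  c_3 = 3 = 3·19^0
  c_4 = 4 = 4·19^0
  c_5 = 5 = 5·19^0
  c_6 = 9 = 9·19^0
λ_0 = (0, 5, 3, 4, 5, 9)

((0, 5, 3, 4, 5, 9),)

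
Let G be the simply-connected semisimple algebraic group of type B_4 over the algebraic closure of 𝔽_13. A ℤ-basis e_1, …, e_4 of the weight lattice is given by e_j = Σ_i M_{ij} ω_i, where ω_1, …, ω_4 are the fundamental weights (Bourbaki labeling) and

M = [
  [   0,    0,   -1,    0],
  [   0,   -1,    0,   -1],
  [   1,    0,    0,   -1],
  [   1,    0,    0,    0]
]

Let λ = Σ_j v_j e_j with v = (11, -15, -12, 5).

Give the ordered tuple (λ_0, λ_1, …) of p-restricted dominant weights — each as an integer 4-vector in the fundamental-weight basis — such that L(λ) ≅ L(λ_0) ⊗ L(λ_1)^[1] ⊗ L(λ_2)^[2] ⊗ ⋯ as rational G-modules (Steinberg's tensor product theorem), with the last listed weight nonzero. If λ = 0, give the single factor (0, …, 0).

Change of basis e → ω: c = M·v where v = (11, -15, -12, 5):
  c_1 = 0·11 + (0)·(-15) + (-1)·(-12) + 0·5 = 12
  c_2 = 0·11 + (-1)·(-15) + (0)·(-12) + (-1)·(5) = 10
  c_3 = 1·11 + (0)·(-15) + (0)·(-12) + (-1)·(5) = 6
  c_4 = 1·11 + (0)·(-15) + (0)·(-12) + 0·5 = 11
Expand coordinatewise in base 13:
  c_1 = 12 = 12·13^0
  c_2 = 10 = 10·13^0
  c_3 = 6 = 6·13^0
  c_4 = 11 = 11·13^0
p-restricted factor λ_0 = (12, 10, 6, 11)

((12, 10, 6, 11),)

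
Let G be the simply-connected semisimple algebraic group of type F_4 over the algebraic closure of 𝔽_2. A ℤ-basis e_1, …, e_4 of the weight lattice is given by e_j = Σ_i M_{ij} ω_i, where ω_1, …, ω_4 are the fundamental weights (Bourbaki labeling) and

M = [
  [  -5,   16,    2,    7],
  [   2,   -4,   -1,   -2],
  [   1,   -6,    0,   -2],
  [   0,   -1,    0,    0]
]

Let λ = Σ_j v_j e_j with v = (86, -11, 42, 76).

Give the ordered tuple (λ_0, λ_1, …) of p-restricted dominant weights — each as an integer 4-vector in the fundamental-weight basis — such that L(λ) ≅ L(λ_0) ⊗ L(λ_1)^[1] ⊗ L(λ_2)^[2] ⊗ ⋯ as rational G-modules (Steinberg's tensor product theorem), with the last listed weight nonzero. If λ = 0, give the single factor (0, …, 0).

In the fundamental-weight basis, λ has coordinates c = M·v (v = (86, -11, 42, 76)):
  c_1 = (-5)·(86) + (16)·(-11) + 2·42 + 7·76 = 10
  c_2 = 2·86 + (-4)·(-11) + (-1)·(42) + (-2)·(76) = 22
  c_3 = 1·86 + (-6)·(-11) + 0·42 + (-2)·(76) = 0
  c_4 = 0·86 + (-1)·(-11) + 0·42 + 0·76 = 11
Base-2 expansion of each c_i:
  c_1 = 10 = 0·2^0 + 1·2^1 + 0·2^2 + 1·2^3
  c_2 = 22 = 0·2^0 + 1·2^1 + 1·2^2 + 0·2^3 + 1·2^4
  c_3 = 0
  c_4 = 11 = 1·2^0 + 1·2^1 + 0·2^2 + 1·2^3
Factor λ_0 = (0, 0, 0, 1)
Factor λ_1 = (1, 1, 0, 1)
Factor λ_2 = (0, 1, 0, 0)
Factor λ_3 = (1, 0, 0, 1)
Factor λ_4 = (0, 1, 0, 0)

((0, 0, 0, 1), (1, 1, 0, 1), (0, 1, 0, 0), (1, 0, 0, 1), (0, 1, 0, 0))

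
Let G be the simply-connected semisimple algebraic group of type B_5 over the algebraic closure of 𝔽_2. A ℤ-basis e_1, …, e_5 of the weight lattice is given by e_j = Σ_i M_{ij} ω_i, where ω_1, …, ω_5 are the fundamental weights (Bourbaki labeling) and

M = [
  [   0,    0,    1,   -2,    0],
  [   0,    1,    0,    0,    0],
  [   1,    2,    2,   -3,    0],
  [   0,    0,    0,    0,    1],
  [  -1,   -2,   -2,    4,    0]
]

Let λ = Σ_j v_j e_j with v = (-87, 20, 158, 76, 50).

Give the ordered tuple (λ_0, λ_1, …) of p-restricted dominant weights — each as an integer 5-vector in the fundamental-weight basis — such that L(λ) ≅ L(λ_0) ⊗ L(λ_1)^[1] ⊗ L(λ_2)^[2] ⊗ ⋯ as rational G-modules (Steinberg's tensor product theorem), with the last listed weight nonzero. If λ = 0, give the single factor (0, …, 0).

((0, 0, 1, 0, 1), (1, 0, 0, 1, 1), (1, 1, 0, 0, 0), (0, 0, 1, 0, 0), (0, 1, 0, 1, 0), (0, 0, 1, 1, 1))

Change of basis e → ω: c = M·v where v = (-87, 20, 158, 76, 50):
  c_1 = (0)·(-87) + (0)·(20) + (1)·(158) + (-2)·(76) + (0)·(50) = 6
  c_2 = (0)·(-87) + (1)·(20) + (0)·(158) + (0)·(76) + (0)·(50) = 20
  c_3 = (1)·(-87) + (2)·(20) + (2)·(158) + (-3)·(76) + (0)·(50) = 41
  c_4 = (0)·(-87) + (0)·(20) + (0)·(158) + (0)·(76) + (1)·(50) = 50
  c_5 = (-1)·(-87) + (-2)·(20) + (-2)·(158) + (4)·(76) + (0)·(50) = 35
p = 2; digits c_i = Σ_j d_{ij}·2^j, 0 ≤ d_{ij} < 2:
  c_1 = 6 = 0·2^0 + 1·2^1 + 1·2^2
  c_2 = 20 = 0·2^0 + 0·2^1 + 1·2^2 + 0·2^3 + 1·2^4
  c_3 = 41 = 1·2^0 + 0·2^1 + 0·2^2 + 1·2^3 + 0·2^4 + 1·2^5
  c_4 = 50 = 0·2^0 + 1·2^1 + 0·2^2 + 0·2^3 + 1·2^4 + 1·2^5
  c_5 = 35 = 1·2^0 + 1·2^1 + 0·2^2 + 0·2^3 + 0·2^4 + 1·2^5
p-restricted factor λ_0 = (0, 0, 1, 0, 1)
p-restricted factor λ_1 = (1, 0, 0, 1, 1)
p-restricted factor λ_2 = (1, 1, 0, 0, 0)
p-restricted factor λ_3 = (0, 0, 1, 0, 0)
p-restricted factor λ_4 = (0, 1, 0, 1, 0)
p-restricted factor λ_5 = (0, 0, 1, 1, 1)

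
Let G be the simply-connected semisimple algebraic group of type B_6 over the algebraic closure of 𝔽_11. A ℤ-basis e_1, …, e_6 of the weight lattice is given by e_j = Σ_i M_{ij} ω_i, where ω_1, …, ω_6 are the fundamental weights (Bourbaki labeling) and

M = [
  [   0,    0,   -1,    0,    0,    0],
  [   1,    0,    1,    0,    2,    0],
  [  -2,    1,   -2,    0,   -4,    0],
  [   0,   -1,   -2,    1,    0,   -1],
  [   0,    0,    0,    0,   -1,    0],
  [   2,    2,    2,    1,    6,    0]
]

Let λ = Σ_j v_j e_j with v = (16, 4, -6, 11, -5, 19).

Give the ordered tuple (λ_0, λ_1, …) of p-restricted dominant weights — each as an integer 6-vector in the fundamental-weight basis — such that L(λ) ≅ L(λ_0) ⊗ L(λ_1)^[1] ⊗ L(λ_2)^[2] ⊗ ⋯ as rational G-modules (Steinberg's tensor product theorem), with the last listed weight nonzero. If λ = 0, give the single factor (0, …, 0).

((6, 0, 4, 0, 5, 9),)

Converting to the ω-basis (c_i = row i of M dotted with v = (16, 4, -6, 11, -5, 19)):
  c_1 = 0·16 + 0·4 + (-1)·(-6) + 0·11 + (0)·(-5) + 0·19 = 6
  c_2 = 1·16 + 0·4 + (1)·(-6) + 0·11 + (2)·(-5) + 0·19 = 0
  c_3 = (-2)·(16) + 1·4 + (-2)·(-6) + 0·11 + (-4)·(-5) + 0·19 = 4
  c_4 = 0·16 + (-1)·(4) + (-2)·(-6) + 1·11 + (0)·(-5) + (-1)·(19) = 0
  c_5 = 0·16 + 0·4 + (0)·(-6) + 0·11 + (-1)·(-5) + 0·19 = 5
  c_6 = 2·16 + 2·4 + (2)·(-6) + 1·11 + (6)·(-5) + 0·19 = 9
Base-11 expansion of each c_i:
  c_1 = 6 = 6·11^0
  c_2 = 0
  c_3 = 4 = 4·11^0
  c_4 = 0
  c_5 = 5 = 5·11^0
  c_6 = 9 = 9·11^0
λ_0 = (6, 0, 4, 0, 5, 9)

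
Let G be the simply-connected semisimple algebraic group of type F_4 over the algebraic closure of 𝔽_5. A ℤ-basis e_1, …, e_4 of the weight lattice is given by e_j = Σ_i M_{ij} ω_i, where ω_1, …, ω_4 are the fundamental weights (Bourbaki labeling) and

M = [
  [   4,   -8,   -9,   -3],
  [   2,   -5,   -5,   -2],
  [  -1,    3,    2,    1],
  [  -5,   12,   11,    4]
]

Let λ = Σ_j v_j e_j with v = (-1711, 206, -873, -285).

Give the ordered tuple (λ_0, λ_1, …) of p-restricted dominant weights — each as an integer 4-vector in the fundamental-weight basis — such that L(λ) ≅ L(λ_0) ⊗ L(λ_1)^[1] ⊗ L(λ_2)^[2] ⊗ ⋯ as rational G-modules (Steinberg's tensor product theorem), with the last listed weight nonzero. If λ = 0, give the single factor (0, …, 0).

((0, 3, 3, 4), (4, 1, 4, 1), (3, 4, 1, 1), (1, 3, 2, 2))

ω-coordinates c = M·v, v = (-1711, 206, -873, -285):
  c_1 = (4)·(-1711) + (-8)·(206) + (-9)·(-873) + (-3)·(-285) = 220
  c_2 = (2)·(-1711) + (-5)·(206) + (-5)·(-873) + (-2)·(-285) = 483
  c_3 = (-1)·(-1711) + (3)·(206) + (2)·(-873) + (1)·(-285) = 298
  c_4 = (-5)·(-1711) + (12)·(206) + (11)·(-873) + (4)·(-285) = 284
Base-5 expansion of each c_i:
  c_1 = 220 = 0·5^0 + 4·5^1 + 3·5^2 + 1·5^3
  c_2 = 483 = 3·5^0 + 1·5^1 + 4·5^2 + 3·5^3
  c_3 = 298 = 3·5^0 + 4·5^1 + 1·5^2 + 2·5^3
  c_4 = 284 = 4·5^0 + 1·5^1 + 1·5^2 + 2·5^3
Factor λ_0 = (0, 3, 3, 4)
Factor λ_1 = (4, 1, 4, 1)
Factor λ_2 = (3, 4, 1, 1)
Factor λ_3 = (1, 3, 2, 2)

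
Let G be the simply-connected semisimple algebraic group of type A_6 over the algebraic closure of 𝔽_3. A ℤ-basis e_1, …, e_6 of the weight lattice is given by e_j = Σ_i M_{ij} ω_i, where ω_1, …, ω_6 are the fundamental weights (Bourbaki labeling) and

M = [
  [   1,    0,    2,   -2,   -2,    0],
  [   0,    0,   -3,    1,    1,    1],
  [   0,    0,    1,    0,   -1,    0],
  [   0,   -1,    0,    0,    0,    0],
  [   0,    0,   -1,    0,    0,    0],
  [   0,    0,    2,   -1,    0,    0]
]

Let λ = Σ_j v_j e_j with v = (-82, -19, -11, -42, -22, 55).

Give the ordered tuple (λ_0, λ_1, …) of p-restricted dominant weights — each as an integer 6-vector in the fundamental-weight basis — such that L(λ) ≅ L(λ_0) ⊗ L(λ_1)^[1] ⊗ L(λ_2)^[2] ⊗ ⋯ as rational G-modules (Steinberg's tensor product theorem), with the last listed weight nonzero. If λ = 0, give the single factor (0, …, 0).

((0, 0, 2, 1, 2, 2), (2, 2, 0, 0, 0, 0), (2, 2, 1, 2, 1, 2))

Change of basis e → ω: c = M·v where v = (-82, -19, -11, -42, -22, 55):
  c_1 = (1)·(-82) + (0)·(-19) + (2)·(-11) + (-2)·(-42) + (-2)·(-22) + 0·55 = 24
  c_2 = (0)·(-82) + (0)·(-19) + (-3)·(-11) + (1)·(-42) + (1)·(-22) + 1·55 = 24
  c_3 = (0)·(-82) + (0)·(-19) + (1)·(-11) + (0)·(-42) + (-1)·(-22) + 0·55 = 11
  c_4 = (0)·(-82) + (-1)·(-19) + (0)·(-11) + (0)·(-42) + (0)·(-22) + 0·55 = 19
  c_5 = (0)·(-82) + (0)·(-19) + (-1)·(-11) + (0)·(-42) + (0)·(-22) + 0·55 = 11
  c_6 = (0)·(-82) + (0)·(-19) + (2)·(-11) + (-1)·(-42) + (0)·(-22) + 0·55 = 20
Expand coordinatewise in base 3:
  c_1 = 24 = 0·3^0 + 2·3^1 + 2·3^2
  c_2 = 24 = 0·3^0 + 2·3^1 + 2·3^2
  c_3 = 11 = 2·3^0 + 0·3^1 + 1·3^2
  c_4 = 19 = 1·3^0 + 0·3^1 + 2·3^2
  c_5 = 11 = 2·3^0 + 0·3^1 + 1·3^2
  c_6 = 20 = 2·3^0 + 0·3^1 + 2·3^2
p-restricted factor λ_0 = (0, 0, 2, 1, 2, 2)
p-restricted factor λ_1 = (2, 2, 0, 0, 0, 0)
p-restricted factor λ_2 = (2, 2, 1, 2, 1, 2)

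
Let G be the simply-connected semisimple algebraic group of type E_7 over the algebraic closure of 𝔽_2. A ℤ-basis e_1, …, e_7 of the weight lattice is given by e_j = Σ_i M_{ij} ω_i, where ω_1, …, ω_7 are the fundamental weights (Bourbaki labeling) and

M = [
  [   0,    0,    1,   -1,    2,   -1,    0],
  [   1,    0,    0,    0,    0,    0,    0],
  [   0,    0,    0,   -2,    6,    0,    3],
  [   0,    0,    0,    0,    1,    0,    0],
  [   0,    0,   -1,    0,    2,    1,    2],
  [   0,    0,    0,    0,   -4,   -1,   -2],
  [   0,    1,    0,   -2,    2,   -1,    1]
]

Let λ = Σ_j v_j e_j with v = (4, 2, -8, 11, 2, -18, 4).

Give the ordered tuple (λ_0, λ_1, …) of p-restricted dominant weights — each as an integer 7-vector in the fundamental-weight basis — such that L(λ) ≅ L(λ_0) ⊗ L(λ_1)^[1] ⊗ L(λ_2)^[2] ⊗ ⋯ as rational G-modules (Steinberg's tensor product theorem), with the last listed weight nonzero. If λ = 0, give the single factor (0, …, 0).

((1, 0, 0, 0, 0, 0, 0), (1, 0, 1, 1, 1, 1, 1), (0, 1, 0, 0, 0, 0, 1))

Change of basis e → ω: c = M·v where v = (4, 2, -8, 11, 2, -18, 4):
  c_1 = 0·4 + 0·2 + (1)·(-8) + (-1)·(11) + 2·2 + (-1)·(-18) + 0·4 = 3
  c_2 = 1·4 + 0·2 + (0)·(-8) + 0·11 + 0·2 + (0)·(-18) + 0·4 = 4
  c_3 = 0·4 + 0·2 + (0)·(-8) + (-2)·(11) + 6·2 + (0)·(-18) + 3·4 = 2
  c_4 = 0·4 + 0·2 + (0)·(-8) + 0·11 + 1·2 + (0)·(-18) + 0·4 = 2
  c_5 = 0·4 + 0·2 + (-1)·(-8) + 0·11 + 2·2 + (1)·(-18) + 2·4 = 2
  c_6 = 0·4 + 0·2 + (0)·(-8) + 0·11 + (-4)·(2) + (-1)·(-18) + (-2)·(4) = 2
  c_7 = 0·4 + 1·2 + (0)·(-8) + (-2)·(11) + 2·2 + (-1)·(-18) + 1·4 = 6
Expand coordinatewise in base 2:
  c_1 = 3 = 1·2^0 + 1·2^1
  c_2 = 4 = 0·2^0 + 0·2^1 + 1·2^2
  c_3 = 2 = 0·2^0 + 1·2^1
  c_4 = 2 = 0·2^0 + 1·2^1
  c_5 = 2 = 0·2^0 + 1·2^1
  c_6 = 2 = 0·2^0 + 1·2^1
  c_7 = 6 = 0·2^0 + 1·2^1 + 1·2^2
p-restricted factor λ_0 = (1, 0, 0, 0, 0, 0, 0)
p-restricted factor λ_1 = (1, 0, 1, 1, 1, 1, 1)
p-restricted factor λ_2 = (0, 1, 0, 0, 0, 0, 1)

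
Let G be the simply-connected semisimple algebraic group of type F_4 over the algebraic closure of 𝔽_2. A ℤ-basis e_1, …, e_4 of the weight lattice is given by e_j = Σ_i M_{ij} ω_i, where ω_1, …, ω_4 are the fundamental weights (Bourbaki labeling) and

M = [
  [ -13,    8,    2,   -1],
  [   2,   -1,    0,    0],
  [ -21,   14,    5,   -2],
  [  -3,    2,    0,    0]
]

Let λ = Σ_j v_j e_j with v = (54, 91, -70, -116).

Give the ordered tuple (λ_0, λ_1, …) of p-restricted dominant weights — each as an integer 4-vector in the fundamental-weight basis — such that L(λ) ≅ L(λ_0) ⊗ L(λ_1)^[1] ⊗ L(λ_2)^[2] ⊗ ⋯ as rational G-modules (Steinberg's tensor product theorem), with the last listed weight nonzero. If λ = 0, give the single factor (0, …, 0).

((0, 1, 0, 0), (1, 0, 1, 0), (0, 0, 1, 1), (0, 0, 0, 0), (0, 1, 1, 1))

ω-coordinates c = M·v, v = (54, 91, -70, -116):
  c_1 = (-13)·(54) + 8·91 + (2)·(-70) + (-1)·(-116) = 2
  c_2 = 2·54 + (-1)·(91) + (0)·(-70) + (0)·(-116) = 17
  c_3 = (-21)·(54) + 14·91 + (5)·(-70) + (-2)·(-116) = 22
  c_4 = (-3)·(54) + 2·91 + (0)·(-70) + (0)·(-116) = 20
p = 2; digits c_i = Σ_j d_{ij}·2^j, 0 ≤ d_{ij} < 2:
  c_1 = 2 = 0·2^0 + 1·2^1
  c_2 = 17 = 1·2^0 + 0·2^1 + 0·2^2 + 0·2^3 + 1·2^4
  c_3 = 22 = 0·2^0 + 1·2^1 + 1·2^2 + 0·2^3 + 1·2^4
  c_4 = 20 = 0·2^0 + 0·2^1 + 1·2^2 + 0·2^3 + 1·2^4
p-restricted factor λ_0 = (0, 1, 0, 0)
p-restricted factor λ_1 = (1, 0, 1, 0)
p-restricted factor λ_2 = (0, 0, 1, 1)
p-restricted factor λ_3 = (0, 0, 0, 0)
p-restricted factor λ_4 = (0, 1, 1, 1)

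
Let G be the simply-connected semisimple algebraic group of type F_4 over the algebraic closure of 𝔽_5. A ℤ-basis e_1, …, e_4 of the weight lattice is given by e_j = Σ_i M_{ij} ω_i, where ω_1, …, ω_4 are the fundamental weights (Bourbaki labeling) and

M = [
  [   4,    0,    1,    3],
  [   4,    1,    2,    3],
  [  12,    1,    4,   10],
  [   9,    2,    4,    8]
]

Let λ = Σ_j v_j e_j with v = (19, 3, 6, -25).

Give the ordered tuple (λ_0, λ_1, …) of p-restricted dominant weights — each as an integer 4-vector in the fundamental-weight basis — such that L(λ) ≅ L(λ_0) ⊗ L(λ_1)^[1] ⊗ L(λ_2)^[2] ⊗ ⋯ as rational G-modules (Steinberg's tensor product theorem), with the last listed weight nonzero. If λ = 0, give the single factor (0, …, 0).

Compute c_i = Σ_j M_{ij} v_j with v = (19, 3, 6, -25):
  c_1 = (4)·(19) + (0)·(3) + (1)·(6) + (3)·(-25) = 7
  c_2 = (4)·(19) + (1)·(3) + (2)·(6) + (3)·(-25) = 16
  c_3 = (12)·(19) + (1)·(3) + (4)·(6) + (10)·(-25) = 5
  c_4 = (9)·(19) + (2)·(3) + (4)·(6) + (8)·(-25) = 1
Expand coordinatewise in base 5:
  c_1 = 7 = 2·5^0 + 1·5^1
  c_2 = 16 = 1·5^0 + 3·5^1
  c_3 = 5 = 0·5^0 + 1·5^1
  c_4 = 1 = 1·5^0
p-restricted factor λ_0 = (2, 1, 0, 1)
p-restricted factor λ_1 = (1, 3, 1, 0)

((2, 1, 0, 1), (1, 3, 1, 0))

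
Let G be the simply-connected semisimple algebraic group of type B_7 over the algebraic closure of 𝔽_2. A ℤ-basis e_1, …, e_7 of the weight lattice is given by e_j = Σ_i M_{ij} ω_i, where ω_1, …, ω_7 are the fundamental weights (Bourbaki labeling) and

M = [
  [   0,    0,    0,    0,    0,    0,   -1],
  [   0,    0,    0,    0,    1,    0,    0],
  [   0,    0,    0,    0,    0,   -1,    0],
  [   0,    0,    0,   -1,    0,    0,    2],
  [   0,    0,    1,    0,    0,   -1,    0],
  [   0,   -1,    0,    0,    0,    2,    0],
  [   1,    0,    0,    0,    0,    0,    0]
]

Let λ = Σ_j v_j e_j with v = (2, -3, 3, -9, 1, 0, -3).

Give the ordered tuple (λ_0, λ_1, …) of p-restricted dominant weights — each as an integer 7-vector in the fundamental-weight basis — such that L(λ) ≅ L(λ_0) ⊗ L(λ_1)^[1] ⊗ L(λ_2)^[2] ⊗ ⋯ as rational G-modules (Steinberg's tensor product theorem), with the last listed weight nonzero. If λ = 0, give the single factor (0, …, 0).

Compute c_i = Σ_j M_{ij} v_j with v = (2, -3, 3, -9, 1, 0, -3):
  c_1 = 0*2 + 0*-3 + 0*3 + 0*-9 + 0*1 + 0*0 + -1*-3 = 3
  c_2 = 0*2 + 0*-3 + 0*3 + 0*-9 + 1*1 + 0*0 + 0*-3 = 1
  c_3 = 0*2 + 0*-3 + 0*3 + 0*-9 + 0*1 + -1*0 + 0*-3 = 0
  c_4 = 0*2 + 0*-3 + 0*3 + -1*-9 + 0*1 + 0*0 + 2*-3 = 3
  c_5 = 0*2 + 0*-3 + 1*3 + 0*-9 + 0*1 + -1*0 + 0*-3 = 3
  c_6 = 0*2 + -1*-3 + 0*3 + 0*-9 + 0*1 + 2*0 + 0*-3 = 3
  c_7 = 1*2 + 0*-3 + 0*3 + 0*-9 + 0*1 + 0*0 + 0*-3 = 2
Expand coordinatewise in base 2:
  c_1 = 3 = 1·2^0 + 1·2^1
  c_2 = 1 = 1·2^0
  c_3 = 0
  c_4 = 3 = 1·2^0 + 1·2^1
  c_5 = 3 = 1·2^0 + 1·2^1
  c_6 = 3 = 1·2^0 + 1·2^1
  c_7 = 2 = 0·2^0 + 1·2^1
p-restricted factor λ_0 = (1, 1, 0, 1, 1, 1, 0)
p-restricted factor λ_1 = (1, 0, 0, 1, 1, 1, 1)

((1, 1, 0, 1, 1, 1, 0), (1, 0, 0, 1, 1, 1, 1))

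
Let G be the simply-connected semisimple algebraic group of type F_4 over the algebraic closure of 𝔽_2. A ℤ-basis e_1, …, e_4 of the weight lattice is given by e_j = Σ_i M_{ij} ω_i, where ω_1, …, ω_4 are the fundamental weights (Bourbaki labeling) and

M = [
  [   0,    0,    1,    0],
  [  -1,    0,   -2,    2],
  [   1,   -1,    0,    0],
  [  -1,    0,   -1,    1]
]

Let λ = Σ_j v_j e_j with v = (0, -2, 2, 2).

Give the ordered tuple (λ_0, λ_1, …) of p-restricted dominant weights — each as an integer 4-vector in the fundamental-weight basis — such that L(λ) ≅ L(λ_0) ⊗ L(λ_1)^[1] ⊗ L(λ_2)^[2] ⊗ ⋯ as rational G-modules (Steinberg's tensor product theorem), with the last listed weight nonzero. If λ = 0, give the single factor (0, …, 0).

Change of basis e → ω: c = M·v where v = (0, -2, 2, 2):
  c_1 = 0*0 + 0*-2 + 1*2 + 0*2 = 2
  c_2 = -1*0 + 0*-2 + -2*2 + 2*2 = 0
  c_3 = 1*0 + -1*-2 + 0*2 + 0*2 = 2
  c_4 = -1*0 + 0*-2 + -1*2 + 1*2 = 0
Writing each c_i in base p = 2:
  c_1 = 2 = 0·2^0 + 1·2^1
  c_2 = 0
  c_3 = 2 = 0·2^0 + 1·2^1
  c_4 = 0
Factor λ_0 = (0, 0, 0, 0)
Factor λ_1 = (1, 0, 1, 0)

((0, 0, 0, 0), (1, 0, 1, 0))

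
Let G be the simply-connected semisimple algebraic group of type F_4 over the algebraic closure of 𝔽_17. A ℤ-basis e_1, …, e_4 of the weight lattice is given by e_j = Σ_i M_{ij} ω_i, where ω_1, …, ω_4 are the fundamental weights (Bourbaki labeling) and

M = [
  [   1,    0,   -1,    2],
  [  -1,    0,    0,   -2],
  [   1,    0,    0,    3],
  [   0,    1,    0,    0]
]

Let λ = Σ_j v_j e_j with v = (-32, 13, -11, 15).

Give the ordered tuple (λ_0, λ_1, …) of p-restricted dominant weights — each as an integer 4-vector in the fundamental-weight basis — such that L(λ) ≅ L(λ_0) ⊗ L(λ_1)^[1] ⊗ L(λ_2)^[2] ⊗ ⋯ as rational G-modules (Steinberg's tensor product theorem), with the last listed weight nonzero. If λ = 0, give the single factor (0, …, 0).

Converting to the ω-basis (c_i = row i of M dotted with v = (-32, 13, -11, 15)):
  c_1 = 1*-32 + 0*13 + -1*-11 + 2*15 = 9
  c_2 = -1*-32 + 0*13 + 0*-11 + -2*15 = 2
  c_3 = 1*-32 + 0*13 + 0*-11 + 3*15 = 13
  c_4 = 0*-32 + 1*13 + 0*-11 + 0*15 = 13
Expand coordinatewise in base 17:
  c_1 = 9 = 9·17^0
  c_2 = 2 = 2·17^0
  c_3 = 13 = 13·17^0
  c_4 = 13 = 13·17^0
p-restricted factor λ_0 = (9, 2, 13, 13)

((9, 2, 13, 13),)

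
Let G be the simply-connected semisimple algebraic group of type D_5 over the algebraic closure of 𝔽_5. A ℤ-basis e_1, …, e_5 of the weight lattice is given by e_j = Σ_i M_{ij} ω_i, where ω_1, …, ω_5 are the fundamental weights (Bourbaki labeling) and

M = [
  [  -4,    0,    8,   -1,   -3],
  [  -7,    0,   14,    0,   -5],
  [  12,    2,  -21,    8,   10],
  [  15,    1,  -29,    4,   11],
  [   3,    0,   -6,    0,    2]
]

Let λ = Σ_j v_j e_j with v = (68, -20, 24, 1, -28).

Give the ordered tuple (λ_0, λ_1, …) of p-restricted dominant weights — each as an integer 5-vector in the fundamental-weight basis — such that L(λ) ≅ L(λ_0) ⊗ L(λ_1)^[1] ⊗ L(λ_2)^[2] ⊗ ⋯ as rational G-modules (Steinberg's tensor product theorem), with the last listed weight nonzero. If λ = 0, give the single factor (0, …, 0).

Compute c_i = Σ_j M_{ij} v_j with v = (68, -20, 24, 1, -28):
  c_1 = (-4)·(68) + (0)·(-20) + (8)·(24) + (-1)·(1) + (-3)·(-28) = 3
  c_2 = (-7)·(68) + (0)·(-20) + (14)·(24) + (0)·(1) + (-5)·(-28) = 0
  c_3 = (12)·(68) + (2)·(-20) + (-21)·(24) + (8)·(1) + (10)·(-28) = 0
  c_4 = (15)·(68) + (1)·(-20) + (-29)·(24) + (4)·(1) + (11)·(-28) = 0
  c_5 = (3)·(68) + (0)·(-20) + (-6)·(24) + (0)·(1) + (2)·(-28) = 4
Expand coordinatewise in base 5:
  c_1 = 3 = 3·5^0
  c_2 = 0
  c_3 = 0
  c_4 = 0
  c_5 = 4 = 4·5^0
p-restricted factor λ_0 = (3, 0, 0, 0, 4)

((3, 0, 0, 0, 4),)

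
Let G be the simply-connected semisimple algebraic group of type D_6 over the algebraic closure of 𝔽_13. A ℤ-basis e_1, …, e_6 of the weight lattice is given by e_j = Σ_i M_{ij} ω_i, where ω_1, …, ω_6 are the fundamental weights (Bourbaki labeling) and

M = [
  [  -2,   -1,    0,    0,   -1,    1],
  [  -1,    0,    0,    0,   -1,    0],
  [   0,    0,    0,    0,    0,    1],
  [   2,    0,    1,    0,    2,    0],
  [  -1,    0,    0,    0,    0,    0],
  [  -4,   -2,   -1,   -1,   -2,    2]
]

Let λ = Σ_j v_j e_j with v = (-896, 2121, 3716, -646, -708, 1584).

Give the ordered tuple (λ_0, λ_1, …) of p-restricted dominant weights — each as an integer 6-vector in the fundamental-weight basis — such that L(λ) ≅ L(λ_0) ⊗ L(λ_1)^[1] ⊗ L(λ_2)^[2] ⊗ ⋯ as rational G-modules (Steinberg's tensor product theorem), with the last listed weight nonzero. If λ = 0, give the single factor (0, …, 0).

((0, 5, 11, 1, 12, 11), (8, 6, 4, 0, 3, 0), (11, 9, 9, 3, 5, 5))

Converting to the ω-basis (c_i = row i of M dotted with v = (-896, 2121, 3716, -646, -708, 1584)):
  c_1 = -2*-896 + -1*2121 + 0*3716 + 0*-646 + -1*-708 + 1*1584 = 1963
  c_2 = -1*-896 + 0*2121 + 0*3716 + 0*-646 + -1*-708 + 0*1584 = 1604
  c_3 = 0*-896 + 0*2121 + 0*3716 + 0*-646 + 0*-708 + 1*1584 = 1584
  c_4 = 2*-896 + 0*2121 + 1*3716 + 0*-646 + 2*-708 + 0*1584 = 508
  c_5 = -1*-896 + 0*2121 + 0*3716 + 0*-646 + 0*-708 + 0*1584 = 896
  c_6 = -4*-896 + -2*2121 + -1*3716 + -1*-646 + -2*-708 + 2*1584 = 856
Expand coordinatewise in base 13:
  c_1 = 1963 = 0·13^0 + 8·13^1 + 11·13^2
  c_2 = 1604 = 5·13^0 + 6·13^1 + 9·13^2
  c_3 = 1584 = 11·13^0 + 4·13^1 + 9·13^2
  c_4 = 508 = 1·13^0 + 0·13^1 + 3·13^2
  c_5 = 896 = 12·13^0 + 3·13^1 + 5·13^2
  c_6 = 856 = 11·13^0 + 0·13^1 + 5·13^2
p-restricted factor λ_0 = (0, 5, 11, 1, 12, 11)
p-restricted factor λ_1 = (8, 6, 4, 0, 3, 0)
p-restricted factor λ_2 = (11, 9, 9, 3, 5, 5)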